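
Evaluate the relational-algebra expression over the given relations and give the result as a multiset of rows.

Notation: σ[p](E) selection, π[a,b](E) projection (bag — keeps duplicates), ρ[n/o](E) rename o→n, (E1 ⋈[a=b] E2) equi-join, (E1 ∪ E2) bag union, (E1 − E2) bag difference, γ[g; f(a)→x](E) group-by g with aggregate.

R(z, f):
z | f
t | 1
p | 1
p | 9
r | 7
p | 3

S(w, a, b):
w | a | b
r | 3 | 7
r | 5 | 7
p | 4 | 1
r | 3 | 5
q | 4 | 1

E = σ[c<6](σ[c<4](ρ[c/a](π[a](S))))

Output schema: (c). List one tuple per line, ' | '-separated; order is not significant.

Per-node cardinality:
  S → 5
  π[a](S) → 5
  ρ[c/a](π[a](S)) → 5
  σ[c<4](ρ[c/a](π[a](S))) → 2
  σ[c<6](σ[c<4](ρ[c/a](π[a](S)))) → 2

== RESULT ==
c
3
3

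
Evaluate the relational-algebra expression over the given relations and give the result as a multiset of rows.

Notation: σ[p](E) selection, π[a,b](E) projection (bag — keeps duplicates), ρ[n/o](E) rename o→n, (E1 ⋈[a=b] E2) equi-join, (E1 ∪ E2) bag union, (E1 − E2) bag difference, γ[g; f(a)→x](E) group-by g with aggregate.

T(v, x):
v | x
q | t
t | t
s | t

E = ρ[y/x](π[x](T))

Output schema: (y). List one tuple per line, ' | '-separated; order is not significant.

Per-node cardinality:
  T → 3
  π[x](T) → 3
  ρ[y/x](π[x](T)) → 3

== RESULT ==
y
t
t
t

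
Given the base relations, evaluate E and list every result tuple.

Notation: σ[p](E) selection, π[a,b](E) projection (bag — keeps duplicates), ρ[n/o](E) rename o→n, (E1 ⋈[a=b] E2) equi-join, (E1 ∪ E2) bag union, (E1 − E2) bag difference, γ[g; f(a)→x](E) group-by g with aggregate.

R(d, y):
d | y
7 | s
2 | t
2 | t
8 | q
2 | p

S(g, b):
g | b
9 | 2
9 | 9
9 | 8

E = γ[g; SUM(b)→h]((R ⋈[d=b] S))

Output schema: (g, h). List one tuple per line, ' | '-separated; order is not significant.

Stepwise |·|:
  R → 5
  S → 3
  (R ⋈[d=b] S) → 4
  γ[g; SUM(b)→h]((R ⋈[d=b] S)) → 1

== RESULT ==
g | h
9 | 14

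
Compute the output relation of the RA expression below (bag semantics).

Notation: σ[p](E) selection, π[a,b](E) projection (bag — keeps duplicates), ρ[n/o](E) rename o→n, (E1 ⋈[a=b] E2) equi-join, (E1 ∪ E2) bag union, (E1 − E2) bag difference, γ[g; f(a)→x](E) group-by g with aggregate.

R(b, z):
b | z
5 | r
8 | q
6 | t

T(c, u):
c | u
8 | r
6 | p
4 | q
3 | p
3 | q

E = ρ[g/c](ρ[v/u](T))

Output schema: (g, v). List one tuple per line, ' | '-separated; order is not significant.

Row counts bottom-up:
  T → 5
  ρ[v/u](T) → 5
  ρ[g/c](ρ[v/u](T)) → 5

== RESULT ==
g | v
3 | p
3 | q
4 | q
6 | p
8 | r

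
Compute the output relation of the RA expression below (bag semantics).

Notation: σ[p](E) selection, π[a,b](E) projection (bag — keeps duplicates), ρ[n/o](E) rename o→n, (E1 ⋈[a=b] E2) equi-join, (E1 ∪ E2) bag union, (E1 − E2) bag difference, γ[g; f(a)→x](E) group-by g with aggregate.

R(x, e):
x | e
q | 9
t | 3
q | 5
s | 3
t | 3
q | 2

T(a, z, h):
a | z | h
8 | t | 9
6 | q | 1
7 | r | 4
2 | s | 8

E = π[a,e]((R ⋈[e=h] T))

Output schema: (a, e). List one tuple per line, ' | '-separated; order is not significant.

Subexpression sizes:
  R → 6
  T → 4
  (R ⋈[e=h] T) → 1
  π[a,e]((R ⋈[e=h] T)) → 1

== RESULT ==
a | e
8 | 9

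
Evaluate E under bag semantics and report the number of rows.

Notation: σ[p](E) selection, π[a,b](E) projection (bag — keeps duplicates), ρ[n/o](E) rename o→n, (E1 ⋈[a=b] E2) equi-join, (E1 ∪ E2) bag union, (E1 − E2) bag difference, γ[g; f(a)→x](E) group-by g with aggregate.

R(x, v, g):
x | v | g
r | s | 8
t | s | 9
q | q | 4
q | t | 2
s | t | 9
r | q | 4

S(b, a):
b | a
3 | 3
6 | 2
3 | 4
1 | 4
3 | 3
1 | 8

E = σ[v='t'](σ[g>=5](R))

Row counts bottom-up:
  R → 6
  σ[g>=5](R) → 3
  σ[v='t'](σ[g>=5](R)) → 1

|E| = 1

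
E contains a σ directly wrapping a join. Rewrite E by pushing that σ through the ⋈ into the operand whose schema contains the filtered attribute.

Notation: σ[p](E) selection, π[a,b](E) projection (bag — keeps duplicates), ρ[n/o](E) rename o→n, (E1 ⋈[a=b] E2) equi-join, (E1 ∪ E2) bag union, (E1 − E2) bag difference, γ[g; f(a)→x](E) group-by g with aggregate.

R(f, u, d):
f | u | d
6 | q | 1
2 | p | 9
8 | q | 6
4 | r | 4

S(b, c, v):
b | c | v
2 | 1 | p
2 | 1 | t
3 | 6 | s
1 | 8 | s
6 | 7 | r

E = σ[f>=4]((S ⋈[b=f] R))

σ filters on f, owned by the right side.
E' = (S ⋈[b=f] σ[f>=4](R))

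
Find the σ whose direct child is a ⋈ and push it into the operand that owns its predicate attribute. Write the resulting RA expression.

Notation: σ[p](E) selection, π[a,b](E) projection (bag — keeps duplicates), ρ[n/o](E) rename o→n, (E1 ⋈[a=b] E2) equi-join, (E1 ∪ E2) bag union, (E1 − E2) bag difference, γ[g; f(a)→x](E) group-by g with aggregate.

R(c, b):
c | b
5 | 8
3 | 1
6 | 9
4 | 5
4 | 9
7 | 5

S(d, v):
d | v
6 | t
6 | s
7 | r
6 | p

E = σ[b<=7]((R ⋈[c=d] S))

σ filters on b, owned by the left side.
E' = (σ[b<=7](R) ⋈[c=d] S)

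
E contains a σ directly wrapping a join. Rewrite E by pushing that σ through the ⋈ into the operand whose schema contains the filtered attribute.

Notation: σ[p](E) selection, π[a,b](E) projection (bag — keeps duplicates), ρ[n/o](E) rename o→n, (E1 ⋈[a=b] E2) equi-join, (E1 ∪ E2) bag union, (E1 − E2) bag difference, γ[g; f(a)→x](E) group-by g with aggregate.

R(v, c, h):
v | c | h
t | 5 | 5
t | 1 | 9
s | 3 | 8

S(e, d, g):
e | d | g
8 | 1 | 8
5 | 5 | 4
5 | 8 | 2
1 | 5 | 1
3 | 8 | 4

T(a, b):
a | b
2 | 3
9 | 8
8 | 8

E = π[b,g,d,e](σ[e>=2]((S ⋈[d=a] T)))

σ filters on e, owned by the left side.
E' = π[b,g,d,e]((σ[e>=2](S) ⋈[d=a] T))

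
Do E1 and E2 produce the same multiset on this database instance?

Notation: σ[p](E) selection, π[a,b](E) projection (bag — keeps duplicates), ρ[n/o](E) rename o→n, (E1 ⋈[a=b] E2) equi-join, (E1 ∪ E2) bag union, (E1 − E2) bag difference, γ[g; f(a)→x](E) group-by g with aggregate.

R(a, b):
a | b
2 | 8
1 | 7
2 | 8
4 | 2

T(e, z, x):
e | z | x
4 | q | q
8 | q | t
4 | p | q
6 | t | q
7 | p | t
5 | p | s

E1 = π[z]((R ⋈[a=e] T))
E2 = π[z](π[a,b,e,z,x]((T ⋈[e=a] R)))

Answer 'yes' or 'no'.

E1 subexpression sizes:
  R → 4
  T → 6
  (R ⋈[a=e] T) → 2
  π[z]((R ⋈[a=e] T)) → 2
E2 subexpression sizes:
  T → 6
  R → 4
  (T ⋈[e=a] R) → 2
  π[a,b,e,z,x]((T ⋈[e=a] R)) → 2
  π[z](π[a,b,e,z,x]((T ⋈[e=a] R))) → 2

E1 and E2 produce the same multiset:
z
p
q

yes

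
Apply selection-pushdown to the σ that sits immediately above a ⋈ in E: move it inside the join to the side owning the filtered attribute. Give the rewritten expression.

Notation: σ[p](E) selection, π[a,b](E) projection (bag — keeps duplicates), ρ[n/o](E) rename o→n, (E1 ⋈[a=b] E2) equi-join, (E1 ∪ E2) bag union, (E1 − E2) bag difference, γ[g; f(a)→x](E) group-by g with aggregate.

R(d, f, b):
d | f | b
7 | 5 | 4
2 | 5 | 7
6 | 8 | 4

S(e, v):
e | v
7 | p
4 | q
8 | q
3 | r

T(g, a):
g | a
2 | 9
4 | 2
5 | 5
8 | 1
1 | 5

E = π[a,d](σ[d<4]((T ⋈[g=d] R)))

σ filters on d, owned by the right side.
E' = π[a,d]((T ⋈[g=d] σ[d<4](R)))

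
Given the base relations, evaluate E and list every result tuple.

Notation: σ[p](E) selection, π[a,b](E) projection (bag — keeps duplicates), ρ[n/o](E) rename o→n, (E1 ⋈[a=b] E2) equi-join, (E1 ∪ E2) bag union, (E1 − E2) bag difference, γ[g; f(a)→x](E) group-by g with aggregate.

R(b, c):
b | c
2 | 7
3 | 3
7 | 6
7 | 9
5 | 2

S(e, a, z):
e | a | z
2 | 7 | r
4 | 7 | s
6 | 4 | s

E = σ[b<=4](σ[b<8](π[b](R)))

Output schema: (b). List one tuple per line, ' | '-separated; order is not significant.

Stepwise |·|:
  R → 5
  π[b](R) → 5
  σ[b<8](π[b](R)) → 5
  σ[b<=4](σ[b<8](π[b](R))) → 2

== RESULT ==
b
2
3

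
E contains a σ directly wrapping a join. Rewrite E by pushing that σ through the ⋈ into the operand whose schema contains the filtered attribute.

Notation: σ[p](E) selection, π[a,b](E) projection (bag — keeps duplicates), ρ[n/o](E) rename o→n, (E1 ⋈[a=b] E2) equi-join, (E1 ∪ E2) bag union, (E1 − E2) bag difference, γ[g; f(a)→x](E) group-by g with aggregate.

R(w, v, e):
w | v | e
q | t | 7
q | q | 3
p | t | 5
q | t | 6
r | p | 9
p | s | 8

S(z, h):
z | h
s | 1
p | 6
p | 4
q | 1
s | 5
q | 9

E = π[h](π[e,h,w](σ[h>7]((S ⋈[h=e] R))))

σ filters on h, owned by the left side.
E' = π[h](π[e,h,w]((σ[h>7](S) ⋈[h=e] R)))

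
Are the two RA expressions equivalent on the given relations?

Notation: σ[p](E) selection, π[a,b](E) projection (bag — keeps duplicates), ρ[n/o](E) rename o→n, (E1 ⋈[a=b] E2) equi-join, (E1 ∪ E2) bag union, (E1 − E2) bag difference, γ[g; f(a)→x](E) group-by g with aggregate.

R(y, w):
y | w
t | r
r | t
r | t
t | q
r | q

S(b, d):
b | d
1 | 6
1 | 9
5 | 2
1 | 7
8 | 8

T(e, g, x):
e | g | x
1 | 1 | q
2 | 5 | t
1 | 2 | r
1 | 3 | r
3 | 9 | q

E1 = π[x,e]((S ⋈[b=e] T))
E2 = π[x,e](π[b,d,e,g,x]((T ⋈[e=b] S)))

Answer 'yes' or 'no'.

E1 stepwise |·|:
  S → 5
  T → 5
  (S ⋈[b=e] T) → 9
  π[x,e]((S ⋈[b=e] T)) → 9
E2 stepwise |·|:
  T → 5
  S → 5
  (T ⋈[e=b] S) → 9
  π[b,d,e,g,x]((T ⋈[e=b] S)) → 9
  π[x,e](π[b,d,e,g,x]((T ⋈[e=b] S))) → 9

E1 and E2 produce the same multiset:
x | e
q | 1
q | 1
q | 1
r | 1
r | 1
r | 1
r | 1
r | 1
r | 1

yes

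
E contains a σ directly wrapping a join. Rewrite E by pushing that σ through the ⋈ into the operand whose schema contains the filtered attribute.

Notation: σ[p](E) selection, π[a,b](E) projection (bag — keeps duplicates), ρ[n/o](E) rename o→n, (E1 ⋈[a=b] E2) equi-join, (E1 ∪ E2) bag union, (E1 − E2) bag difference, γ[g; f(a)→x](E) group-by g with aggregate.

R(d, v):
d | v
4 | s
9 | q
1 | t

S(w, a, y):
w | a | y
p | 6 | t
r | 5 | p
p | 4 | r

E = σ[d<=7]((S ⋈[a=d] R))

σ filters on d, owned by the right side.
E' = (S ⋈[a=d] σ[d<=7](R))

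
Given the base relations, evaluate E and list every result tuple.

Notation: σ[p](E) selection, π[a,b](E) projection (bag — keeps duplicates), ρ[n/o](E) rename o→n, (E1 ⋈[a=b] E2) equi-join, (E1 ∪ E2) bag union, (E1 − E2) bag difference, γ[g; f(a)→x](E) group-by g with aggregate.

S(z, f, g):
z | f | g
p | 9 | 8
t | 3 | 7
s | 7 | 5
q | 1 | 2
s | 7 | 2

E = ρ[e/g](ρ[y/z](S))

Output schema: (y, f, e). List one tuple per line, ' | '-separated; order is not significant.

Stepwise |·|:
  S → 5
  ρ[y/z](S) → 5
  ρ[e/g](ρ[y/z](S)) → 5

== RESULT ==
y | f | e
p | 9 | 8
q | 1 | 2
s | 7 | 2
s | 7 | 5
t | 3 | 7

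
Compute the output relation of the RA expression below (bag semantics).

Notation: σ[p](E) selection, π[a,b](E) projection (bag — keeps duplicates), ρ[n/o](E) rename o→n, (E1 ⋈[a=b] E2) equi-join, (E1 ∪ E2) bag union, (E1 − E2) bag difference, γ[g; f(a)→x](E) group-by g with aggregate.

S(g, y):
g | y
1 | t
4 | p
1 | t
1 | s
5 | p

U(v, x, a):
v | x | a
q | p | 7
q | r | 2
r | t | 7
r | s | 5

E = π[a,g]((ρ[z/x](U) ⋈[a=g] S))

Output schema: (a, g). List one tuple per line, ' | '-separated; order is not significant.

Stepwise |·|:
  U → 4
  ρ[z/x](U) → 4
  S → 5
  (ρ[z/x](U) ⋈[a=g] S) → 1
  π[a,g]((ρ[z/x](U) ⋈[a=g] S)) → 1

== RESULT ==
a | g
5 | 5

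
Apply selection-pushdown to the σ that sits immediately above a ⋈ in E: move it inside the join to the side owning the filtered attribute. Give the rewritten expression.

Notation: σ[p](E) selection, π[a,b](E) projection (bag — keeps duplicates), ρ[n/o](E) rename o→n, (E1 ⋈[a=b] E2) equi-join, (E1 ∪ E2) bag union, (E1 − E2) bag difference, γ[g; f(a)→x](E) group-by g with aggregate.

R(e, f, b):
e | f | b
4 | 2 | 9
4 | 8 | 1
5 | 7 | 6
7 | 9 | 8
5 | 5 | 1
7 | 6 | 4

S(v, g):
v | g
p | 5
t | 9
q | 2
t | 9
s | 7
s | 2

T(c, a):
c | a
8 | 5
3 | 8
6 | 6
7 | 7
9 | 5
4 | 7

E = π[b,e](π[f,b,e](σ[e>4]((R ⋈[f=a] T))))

σ filters on e, owned by the left side.
E' = π[b,e](π[f,b,e]((σ[e>4](R) ⋈[f=a] T)))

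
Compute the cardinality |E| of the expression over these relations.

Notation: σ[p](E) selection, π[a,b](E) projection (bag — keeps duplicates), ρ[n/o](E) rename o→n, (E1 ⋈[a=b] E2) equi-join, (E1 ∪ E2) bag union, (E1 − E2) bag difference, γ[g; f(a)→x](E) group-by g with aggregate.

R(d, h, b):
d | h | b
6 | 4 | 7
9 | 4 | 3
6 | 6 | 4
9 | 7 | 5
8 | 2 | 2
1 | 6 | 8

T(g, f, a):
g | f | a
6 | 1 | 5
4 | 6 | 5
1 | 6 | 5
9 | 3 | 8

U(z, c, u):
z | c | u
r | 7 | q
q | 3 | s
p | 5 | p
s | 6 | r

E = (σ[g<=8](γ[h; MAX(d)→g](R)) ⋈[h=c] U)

Row counts bottom-up:
  R → 6
  γ[h; MAX(d)→g](R) → 4
  σ[g<=8](γ[h; MAX(d)→g](R)) → 2
  U → 4
  (σ[g<=8](γ[h; MAX(d)→g](R)) ⋈[h=c] U) → 1

|E| = 1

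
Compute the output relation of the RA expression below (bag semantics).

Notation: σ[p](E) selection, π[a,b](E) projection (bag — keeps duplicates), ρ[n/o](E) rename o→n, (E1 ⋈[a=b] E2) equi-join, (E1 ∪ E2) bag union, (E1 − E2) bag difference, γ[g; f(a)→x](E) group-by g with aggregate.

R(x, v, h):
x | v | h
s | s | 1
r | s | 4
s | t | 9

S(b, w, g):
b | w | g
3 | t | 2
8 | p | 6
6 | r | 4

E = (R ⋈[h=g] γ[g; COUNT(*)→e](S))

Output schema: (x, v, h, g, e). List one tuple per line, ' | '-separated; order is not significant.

Row counts bottom-up:
  R → 3
  S → 3
  γ[g; COUNT(*)→e](S) → 3
  (R ⋈[h=g] γ[g; COUNT(*)→e](S)) → 1

== RESULT ==
x | v | h | g | e
r | s | 4 | 4 | 1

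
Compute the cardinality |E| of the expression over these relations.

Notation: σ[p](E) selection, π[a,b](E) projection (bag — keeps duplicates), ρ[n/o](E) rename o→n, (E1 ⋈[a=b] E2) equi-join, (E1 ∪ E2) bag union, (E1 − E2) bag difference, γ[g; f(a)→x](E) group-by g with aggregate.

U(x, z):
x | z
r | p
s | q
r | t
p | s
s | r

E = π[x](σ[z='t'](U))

Per-node cardinality:
  U → 5
  σ[z='t'](U) → 1
  π[x](σ[z='t'](U)) → 1

|E| = 1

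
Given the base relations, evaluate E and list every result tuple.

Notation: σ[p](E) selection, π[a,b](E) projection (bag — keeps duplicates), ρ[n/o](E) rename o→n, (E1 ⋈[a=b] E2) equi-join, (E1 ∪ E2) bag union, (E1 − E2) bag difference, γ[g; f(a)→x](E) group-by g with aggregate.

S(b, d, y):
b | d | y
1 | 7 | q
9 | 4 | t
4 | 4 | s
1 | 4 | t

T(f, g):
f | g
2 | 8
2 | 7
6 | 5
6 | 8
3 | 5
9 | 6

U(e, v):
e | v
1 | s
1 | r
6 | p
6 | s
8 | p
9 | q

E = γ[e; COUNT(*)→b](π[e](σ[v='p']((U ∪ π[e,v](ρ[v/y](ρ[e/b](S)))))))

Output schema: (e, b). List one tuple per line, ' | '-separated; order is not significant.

Stepwise |·|:
  U → 6
  S → 4
  ρ[e/b](S) → 4
  ρ[v/y](ρ[e/b](S)) → 4
  π[e,v](ρ[v/y](ρ[e/b](S))) → 4
  (U ∪ π[e,v](ρ[v/y](ρ[e/b](S)))) → 10
  σ[v='p']((U ∪ π[e,v](ρ[v/y](ρ[e/b](S))))) → 2
  π[e](σ[v='p']((U ∪ π[e,v](ρ[v/y](ρ[e/b](S)))))) → 2
  γ[e; COUNT(*)→b](π[e](σ[v='p']((U ∪ π[e,v](ρ[v/y](ρ[e/b](S))))))) → 2

== RESULT ==
e | b
6 | 1
8 | 1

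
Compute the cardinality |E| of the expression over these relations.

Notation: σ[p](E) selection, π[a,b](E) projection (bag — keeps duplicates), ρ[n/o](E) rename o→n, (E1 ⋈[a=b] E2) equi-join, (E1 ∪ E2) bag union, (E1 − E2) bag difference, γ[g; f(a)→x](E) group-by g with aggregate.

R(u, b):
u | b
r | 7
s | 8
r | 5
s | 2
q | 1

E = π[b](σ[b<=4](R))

Subexpression sizes:
  R → 5
  σ[b<=4](R) → 2
  π[b](σ[b<=4](R)) → 2

|E| = 2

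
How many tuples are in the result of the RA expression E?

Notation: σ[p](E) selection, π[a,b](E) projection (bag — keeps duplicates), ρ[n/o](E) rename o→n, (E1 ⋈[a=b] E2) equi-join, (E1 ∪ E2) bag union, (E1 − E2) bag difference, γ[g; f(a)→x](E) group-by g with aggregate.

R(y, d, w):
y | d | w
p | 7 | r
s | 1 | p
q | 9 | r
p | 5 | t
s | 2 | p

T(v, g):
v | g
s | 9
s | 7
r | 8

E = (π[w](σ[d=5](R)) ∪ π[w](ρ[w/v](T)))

Subexpression sizes:
  R → 5
  σ[d=5](R) → 1
  π[w](σ[d=5](R)) → 1
  T → 3
  ρ[w/v](T) → 3
  π[w](ρ[w/v](T)) → 3
  (π[w](σ[d=5](R)) ∪ π[w](ρ[w/v](T))) → 4

|E| = 4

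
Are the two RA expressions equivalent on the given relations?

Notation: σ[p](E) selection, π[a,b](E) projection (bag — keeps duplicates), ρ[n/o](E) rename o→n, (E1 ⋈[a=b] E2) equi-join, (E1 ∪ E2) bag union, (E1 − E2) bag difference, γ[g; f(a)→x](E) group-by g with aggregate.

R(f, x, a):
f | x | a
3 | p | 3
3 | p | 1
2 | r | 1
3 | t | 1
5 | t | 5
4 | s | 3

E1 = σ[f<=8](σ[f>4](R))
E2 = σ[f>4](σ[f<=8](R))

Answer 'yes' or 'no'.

E1 row counts bottom-up:
  R → 6
  σ[f>4](R) → 1
  σ[f<=8](σ[f>4](R)) → 1
E2 row counts bottom-up:
  R → 6
  σ[f<=8](R) → 6
  σ[f>4](σ[f<=8](R)) → 1

E1 and E2 produce the same multiset:
f | x | a
5 | t | 5

yes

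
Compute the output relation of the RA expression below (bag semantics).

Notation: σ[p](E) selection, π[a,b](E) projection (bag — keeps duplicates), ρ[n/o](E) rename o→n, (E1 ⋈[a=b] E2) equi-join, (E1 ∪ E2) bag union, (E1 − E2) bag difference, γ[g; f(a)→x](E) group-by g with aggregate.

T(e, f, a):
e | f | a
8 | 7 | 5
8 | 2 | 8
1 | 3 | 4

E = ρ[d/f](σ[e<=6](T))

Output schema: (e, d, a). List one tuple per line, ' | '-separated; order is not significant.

Per-node cardinality:
  T → 3
  σ[e<=6](T) → 1
  ρ[d/f](σ[e<=6](T)) → 1

== RESULT ==
e | d | a
1 | 3 | 4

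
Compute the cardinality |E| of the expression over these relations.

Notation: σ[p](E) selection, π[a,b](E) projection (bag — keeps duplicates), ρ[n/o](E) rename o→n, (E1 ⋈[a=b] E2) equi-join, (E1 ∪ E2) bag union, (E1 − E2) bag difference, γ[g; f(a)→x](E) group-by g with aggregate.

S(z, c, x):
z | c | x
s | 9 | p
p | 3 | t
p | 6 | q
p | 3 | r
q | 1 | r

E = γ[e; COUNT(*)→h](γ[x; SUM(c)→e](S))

Per-node cardinality:
  S → 5
  γ[x; SUM(c)→e](S) → 4
  γ[e; COUNT(*)→h](γ[x; SUM(c)→e](S)) → 4

|E| = 4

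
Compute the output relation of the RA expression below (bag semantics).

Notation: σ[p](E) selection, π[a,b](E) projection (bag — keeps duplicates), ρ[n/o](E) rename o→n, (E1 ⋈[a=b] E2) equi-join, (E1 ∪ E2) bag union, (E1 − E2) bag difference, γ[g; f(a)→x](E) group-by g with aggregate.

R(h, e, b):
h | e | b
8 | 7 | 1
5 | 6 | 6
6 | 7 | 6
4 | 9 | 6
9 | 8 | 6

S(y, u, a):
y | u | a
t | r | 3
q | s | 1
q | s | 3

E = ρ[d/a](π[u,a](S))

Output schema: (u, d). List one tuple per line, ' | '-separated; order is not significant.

Subexpression sizes:
  S → 3
  π[u,a](S) → 3
  ρ[d/a](π[u,a](S)) → 3

== RESULT ==
u | d
r | 3
s | 1
s | 3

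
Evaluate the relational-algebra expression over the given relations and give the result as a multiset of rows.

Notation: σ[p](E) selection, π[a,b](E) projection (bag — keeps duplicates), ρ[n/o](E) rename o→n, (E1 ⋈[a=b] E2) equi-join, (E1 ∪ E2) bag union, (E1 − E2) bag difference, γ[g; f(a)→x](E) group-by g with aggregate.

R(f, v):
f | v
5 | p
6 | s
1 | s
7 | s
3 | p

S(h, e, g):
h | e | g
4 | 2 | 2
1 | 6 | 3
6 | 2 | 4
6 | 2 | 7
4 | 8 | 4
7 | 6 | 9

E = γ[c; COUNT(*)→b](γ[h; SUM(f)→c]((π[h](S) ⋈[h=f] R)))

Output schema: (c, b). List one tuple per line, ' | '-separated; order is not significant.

Per-node cardinality:
  S → 6
  π[h](S) → 6
  R → 5
  (π[h](S) ⋈[h=f] R) → 4
  γ[h; SUM(f)→c]((π[h](S) ⋈[h=f] R)) → 3
  γ[c; COUNT(*)→b](γ[h; SUM(f)→c]((π[h](S) ⋈[h=f] R))) → 3

== RESULT ==
c | b
1 | 1
7 | 1
12 | 1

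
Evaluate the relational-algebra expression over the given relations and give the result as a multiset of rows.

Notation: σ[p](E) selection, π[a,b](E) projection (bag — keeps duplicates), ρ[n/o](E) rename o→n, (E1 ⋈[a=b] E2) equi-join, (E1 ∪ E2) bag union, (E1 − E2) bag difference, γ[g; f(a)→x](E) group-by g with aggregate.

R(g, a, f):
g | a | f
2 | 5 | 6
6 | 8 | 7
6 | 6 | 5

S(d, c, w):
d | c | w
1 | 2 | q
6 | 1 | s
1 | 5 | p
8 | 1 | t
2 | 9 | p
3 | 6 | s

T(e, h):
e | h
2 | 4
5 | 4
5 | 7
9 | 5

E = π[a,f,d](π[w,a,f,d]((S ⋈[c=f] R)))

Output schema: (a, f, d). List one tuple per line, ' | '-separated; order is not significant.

Row counts bottom-up:
  S → 6
  R → 3
  (S ⋈[c=f] R) → 2
  π[w,a,f,d]((S ⋈[c=f] R)) → 2
  π[a,f,d](π[w,a,f,d]((S ⋈[c=f] R))) → 2

== RESULT ==
a | f | d
5 | 6 | 3
6 | 5 | 1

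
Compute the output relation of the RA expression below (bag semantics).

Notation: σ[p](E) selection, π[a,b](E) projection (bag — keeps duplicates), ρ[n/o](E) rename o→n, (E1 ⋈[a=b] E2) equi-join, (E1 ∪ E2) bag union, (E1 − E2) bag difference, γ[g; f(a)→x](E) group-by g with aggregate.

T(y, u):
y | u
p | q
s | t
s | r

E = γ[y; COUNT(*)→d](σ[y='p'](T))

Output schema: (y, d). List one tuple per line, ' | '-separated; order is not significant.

Per-node cardinality:
  T → 3
  σ[y='p'](T) → 1
  γ[y; COUNT(*)→d](σ[y='p'](T)) → 1

== RESULT ==
y | d
p | 1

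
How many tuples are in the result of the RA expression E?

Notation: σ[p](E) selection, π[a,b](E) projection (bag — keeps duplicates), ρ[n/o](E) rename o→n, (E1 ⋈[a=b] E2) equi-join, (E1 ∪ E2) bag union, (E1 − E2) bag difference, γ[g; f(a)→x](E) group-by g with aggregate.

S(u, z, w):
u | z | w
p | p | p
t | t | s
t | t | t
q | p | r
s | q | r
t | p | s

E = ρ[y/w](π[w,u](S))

Per-node cardinality:
  S → 6
  π[w,u](S) → 6
  ρ[y/w](π[w,u](S)) → 6

|E| = 6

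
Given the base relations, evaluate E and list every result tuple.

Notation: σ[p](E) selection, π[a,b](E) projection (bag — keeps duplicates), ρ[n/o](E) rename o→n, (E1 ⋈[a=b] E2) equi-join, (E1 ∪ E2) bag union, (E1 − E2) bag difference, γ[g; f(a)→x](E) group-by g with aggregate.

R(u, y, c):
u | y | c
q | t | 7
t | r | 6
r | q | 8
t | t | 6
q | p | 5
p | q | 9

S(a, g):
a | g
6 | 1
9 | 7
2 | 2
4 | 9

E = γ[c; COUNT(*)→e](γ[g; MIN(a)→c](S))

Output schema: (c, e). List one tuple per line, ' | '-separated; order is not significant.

Subexpression sizes:
  S → 4
  γ[g; MIN(a)→c](S) → 4
  γ[c; COUNT(*)→e](γ[g; MIN(a)→c](S)) → 4

== RESULT ==
c | e
2 | 1
4 | 1
6 | 1
9 | 1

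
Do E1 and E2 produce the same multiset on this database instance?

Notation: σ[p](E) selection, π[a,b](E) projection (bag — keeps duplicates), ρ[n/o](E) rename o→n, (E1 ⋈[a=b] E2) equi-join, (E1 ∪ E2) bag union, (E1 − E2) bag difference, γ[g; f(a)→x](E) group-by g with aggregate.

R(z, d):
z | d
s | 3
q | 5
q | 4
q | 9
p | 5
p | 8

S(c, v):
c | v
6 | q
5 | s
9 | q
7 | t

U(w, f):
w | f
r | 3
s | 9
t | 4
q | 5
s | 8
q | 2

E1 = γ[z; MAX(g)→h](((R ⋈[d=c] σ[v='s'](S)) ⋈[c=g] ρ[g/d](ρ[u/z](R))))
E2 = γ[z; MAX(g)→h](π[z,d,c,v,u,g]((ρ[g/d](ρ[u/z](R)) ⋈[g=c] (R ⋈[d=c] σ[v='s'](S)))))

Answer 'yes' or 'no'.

E1 row counts bottom-up:
  R → 6
  S → 4
  σ[v='s'](S) → 1
  (R ⋈[d=c] σ[v='s'](S)) → 2
  R → 6
  ρ[u/z](R) → 6
  ρ[g/d](ρ[u/z](R)) → 6
  ((R ⋈[d=c] σ[v='s'](S)) ⋈[c=g] ρ[g/d](ρ[u/z](R))) → 4
  γ[z; MAX(g)→h](((R ⋈[d=c] σ[v='s'](S)) ⋈[c=g] ρ[g/d](ρ[u/z](R)))) → 2
E2 row counts bottom-up:
  R → 6
  ρ[u/z](R) → 6
  ρ[g/d](ρ[u/z](R)) → 6
  R → 6
  S → 4
  σ[v='s'](S) → 1
  (R ⋈[d=c] σ[v='s'](S)) → 2
  (ρ[g/d](ρ[u/z](R)) ⋈[g=c] (R ⋈[d=c] σ[v='s'](S))) → 4
  π[z,d,c,v,u,g]((ρ[g/d](ρ[u/z](R)) ⋈[g=c] (R ⋈[d=c] σ[v='s'](S)))) → 4
  γ[z; MAX(g)→h](π[z,d,c,v,u,g]((ρ[g/d](ρ[u/z](R)) ⋈[g=c] (R ⋈[d=c] σ[v='s'](S))))) → 2

E1 and E2 produce the same multiset:
z | h
p | 5
q | 5

yes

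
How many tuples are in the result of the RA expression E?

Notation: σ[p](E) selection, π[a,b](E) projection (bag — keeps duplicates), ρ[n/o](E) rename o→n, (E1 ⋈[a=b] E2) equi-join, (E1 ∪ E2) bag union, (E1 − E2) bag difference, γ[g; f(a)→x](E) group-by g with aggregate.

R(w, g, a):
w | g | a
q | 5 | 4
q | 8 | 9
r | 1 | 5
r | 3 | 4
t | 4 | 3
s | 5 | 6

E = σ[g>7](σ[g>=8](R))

Subexpression sizes:
  R → 6
  σ[g>=8](R) → 1
  σ[g>7](σ[g>=8](R)) → 1

|E| = 1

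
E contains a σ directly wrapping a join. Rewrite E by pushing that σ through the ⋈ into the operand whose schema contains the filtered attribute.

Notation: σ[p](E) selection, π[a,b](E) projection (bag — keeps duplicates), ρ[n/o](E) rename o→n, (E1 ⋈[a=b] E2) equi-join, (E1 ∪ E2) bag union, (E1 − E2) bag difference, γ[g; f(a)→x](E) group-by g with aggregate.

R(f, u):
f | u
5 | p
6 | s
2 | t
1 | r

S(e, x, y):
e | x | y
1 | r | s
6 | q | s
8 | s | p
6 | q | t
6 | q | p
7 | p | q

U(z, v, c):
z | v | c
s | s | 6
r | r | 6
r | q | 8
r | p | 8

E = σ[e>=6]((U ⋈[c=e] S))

σ filters on e, owned by the right side.
E' = (U ⋈[c=e] σ[e>=6](S))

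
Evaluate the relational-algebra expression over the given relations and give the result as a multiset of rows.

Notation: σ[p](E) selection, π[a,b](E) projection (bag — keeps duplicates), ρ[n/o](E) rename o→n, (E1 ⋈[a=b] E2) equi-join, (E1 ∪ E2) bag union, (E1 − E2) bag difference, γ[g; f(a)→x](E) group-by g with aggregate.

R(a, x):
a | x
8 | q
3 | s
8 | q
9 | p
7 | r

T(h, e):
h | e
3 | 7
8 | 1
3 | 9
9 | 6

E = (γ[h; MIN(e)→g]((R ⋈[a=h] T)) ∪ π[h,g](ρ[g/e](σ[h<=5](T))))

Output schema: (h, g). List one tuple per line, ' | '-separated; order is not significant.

Subexpression sizes:
  R → 5
  T → 4
  (R ⋈[a=h] T) → 5
  γ[h; MIN(e)→g]((R ⋈[a=h] T)) → 3
  T → 4
  σ[h<=5](T) → 2
  ρ[g/e](σ[h<=5](T)) → 2
  π[h,g](ρ[g/e](σ[h<=5](T))) → 2
  (γ[h; MIN(e)→g]((R ⋈[a=h] T)) ∪ π[h,g](ρ[g/e](σ[h<=5](T)))) → 5

== RESULT ==
h | g
3 | 7
3 | 7
3 | 9
8 | 1
9 | 6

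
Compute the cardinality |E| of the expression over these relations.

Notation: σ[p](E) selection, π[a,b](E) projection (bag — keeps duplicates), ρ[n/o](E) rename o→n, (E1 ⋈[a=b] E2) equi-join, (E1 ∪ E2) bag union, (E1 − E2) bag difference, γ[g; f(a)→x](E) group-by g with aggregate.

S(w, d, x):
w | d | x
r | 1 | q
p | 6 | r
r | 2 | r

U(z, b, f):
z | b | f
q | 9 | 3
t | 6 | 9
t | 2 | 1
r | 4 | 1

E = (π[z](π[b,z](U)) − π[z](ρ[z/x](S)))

Stepwise |·|:
  U → 4
  π[b,z](U) → 4
  π[z](π[b,z](U)) → 4
  S → 3
  ρ[z/x](S) → 3
  π[z](ρ[z/x](S)) → 3
  (π[z](π[b,z](U)) − π[z](ρ[z/x](S))) → 2

|E| = 2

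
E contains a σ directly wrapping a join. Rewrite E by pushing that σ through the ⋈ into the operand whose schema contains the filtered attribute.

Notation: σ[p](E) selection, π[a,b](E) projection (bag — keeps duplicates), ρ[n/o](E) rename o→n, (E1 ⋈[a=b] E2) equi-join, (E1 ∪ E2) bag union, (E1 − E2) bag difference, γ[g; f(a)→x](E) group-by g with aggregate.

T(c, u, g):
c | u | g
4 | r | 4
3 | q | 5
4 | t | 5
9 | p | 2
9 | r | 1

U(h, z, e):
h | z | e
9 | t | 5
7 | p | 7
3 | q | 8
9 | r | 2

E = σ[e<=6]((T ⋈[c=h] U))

σ filters on e, owned by the right side.
E' = (T ⋈[c=h] σ[e<=6](U))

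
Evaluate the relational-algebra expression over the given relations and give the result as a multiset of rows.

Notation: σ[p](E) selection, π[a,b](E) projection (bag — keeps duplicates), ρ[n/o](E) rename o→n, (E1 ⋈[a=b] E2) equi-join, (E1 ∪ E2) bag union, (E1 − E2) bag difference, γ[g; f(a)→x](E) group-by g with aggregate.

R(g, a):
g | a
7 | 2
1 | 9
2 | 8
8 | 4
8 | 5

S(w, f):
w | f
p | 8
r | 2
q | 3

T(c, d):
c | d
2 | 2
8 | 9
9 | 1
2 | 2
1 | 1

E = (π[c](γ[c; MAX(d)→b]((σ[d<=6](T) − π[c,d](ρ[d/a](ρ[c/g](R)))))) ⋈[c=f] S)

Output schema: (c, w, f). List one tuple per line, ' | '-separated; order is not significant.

Subexpression sizes:
  T → 5
  σ[d<=6](T) → 4
  R → 5
  ρ[c/g](R) → 5
  ρ[d/a](ρ[c/g](R)) → 5
  π[c,d](ρ[d/a](ρ[c/g](R))) → 5
  (σ[d<=6](T) − π[c,d](ρ[d/a](ρ[c/g](R)))) → 4
  γ[c; MAX(d)→b]((σ[d<=6](T) − π[c,d](ρ[d/a](ρ[c/g](R))))) → 3
  π[c](γ[c; MAX(d)→b]((σ[d<=6](T) − π[c,d](ρ[d/a](ρ[c/g](R)))))) → 3
  S → 3
  (π[c](γ[c; MAX(d)→b]((σ[d<=6](T) − π[c,d](ρ[d/a](ρ[c/g](R)))))) ⋈[c=f] S) → 1

== RESULT ==
c | w | f
2 | r | 2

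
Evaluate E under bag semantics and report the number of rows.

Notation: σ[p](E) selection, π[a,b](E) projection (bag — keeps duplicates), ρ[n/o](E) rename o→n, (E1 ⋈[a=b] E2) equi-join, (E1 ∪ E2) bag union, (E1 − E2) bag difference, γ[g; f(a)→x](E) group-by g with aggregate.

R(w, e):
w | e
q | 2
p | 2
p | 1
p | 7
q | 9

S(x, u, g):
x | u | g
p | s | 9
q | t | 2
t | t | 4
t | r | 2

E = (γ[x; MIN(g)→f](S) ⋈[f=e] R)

Row counts bottom-up:
  S → 4
  γ[x; MIN(g)→f](S) → 3
  R → 5
  (γ[x; MIN(g)→f](S) ⋈[f=e] R) → 5

|E| = 5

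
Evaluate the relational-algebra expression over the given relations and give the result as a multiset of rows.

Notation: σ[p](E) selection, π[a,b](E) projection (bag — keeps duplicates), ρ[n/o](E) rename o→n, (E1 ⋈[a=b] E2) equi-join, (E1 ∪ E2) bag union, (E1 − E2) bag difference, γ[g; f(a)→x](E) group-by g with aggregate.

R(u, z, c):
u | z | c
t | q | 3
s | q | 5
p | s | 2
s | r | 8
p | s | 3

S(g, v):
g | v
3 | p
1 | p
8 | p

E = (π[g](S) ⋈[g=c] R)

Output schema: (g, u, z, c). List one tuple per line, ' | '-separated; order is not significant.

Subexpression sizes:
  S → 3
  π[g](S) → 3
  R → 5
  (π[g](S) ⋈[g=c] R) → 3

== RESULT ==
g | u | z | c
3 | p | s | 3
3 | t | q | 3
8 | s | r | 8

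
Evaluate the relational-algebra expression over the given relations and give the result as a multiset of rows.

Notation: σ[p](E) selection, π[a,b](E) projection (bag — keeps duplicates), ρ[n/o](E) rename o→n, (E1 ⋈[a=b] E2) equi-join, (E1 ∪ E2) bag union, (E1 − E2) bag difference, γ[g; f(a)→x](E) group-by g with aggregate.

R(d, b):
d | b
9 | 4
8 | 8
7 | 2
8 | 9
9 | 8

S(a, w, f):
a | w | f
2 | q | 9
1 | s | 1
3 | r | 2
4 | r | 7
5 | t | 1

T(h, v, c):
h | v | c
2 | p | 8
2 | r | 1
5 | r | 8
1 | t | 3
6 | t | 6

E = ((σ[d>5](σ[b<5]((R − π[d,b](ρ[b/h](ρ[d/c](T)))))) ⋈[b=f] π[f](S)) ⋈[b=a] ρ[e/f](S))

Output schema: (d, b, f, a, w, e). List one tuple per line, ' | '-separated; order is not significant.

Per-node cardinality:
  R → 5
  T → 5
  ρ[d/c](T) → 5
  ρ[b/h](ρ[d/c](T)) → 5
  π[d,b](ρ[b/h](ρ[d/c](T))) → 5
  (R − π[d,b](ρ[b/h](ρ[d/c](T)))) → 5
  σ[b<5]((R − π[d,b](ρ[b/h](ρ[d/c](T))))) → 2
  σ[d>5](σ[b<5]((R − π[d,b](ρ[b/h](ρ[d/c](T)))))) → 2
  S → 5
  π[f](S) → 5
  (σ[d>5](σ[b<5]((R − π[d,b](ρ[b/h](ρ[d/c](T)))))) ⋈[b=f] π[f](S)) → 1
  S → 5
  ρ[e/f](S) → 5
  ((σ[d>5](σ[b<5]((R − π[d,b](ρ[b/h](ρ[d/c](T)))))) ⋈[b=f] π[f](S)) ⋈[b=a] ρ[e/f](S)) → 1

== RESULT ==
d | b | f | a | w | e
7 | 2 | 2 | 2 | q | 9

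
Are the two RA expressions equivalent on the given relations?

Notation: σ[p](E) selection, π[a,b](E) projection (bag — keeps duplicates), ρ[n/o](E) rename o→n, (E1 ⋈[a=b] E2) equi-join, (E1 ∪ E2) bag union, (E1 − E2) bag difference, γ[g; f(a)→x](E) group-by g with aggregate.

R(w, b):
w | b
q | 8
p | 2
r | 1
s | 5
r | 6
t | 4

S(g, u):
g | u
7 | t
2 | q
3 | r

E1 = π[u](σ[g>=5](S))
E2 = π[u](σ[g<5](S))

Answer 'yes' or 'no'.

E1 per-node cardinality:
  S → 3
  σ[g>=5](S) → 1
  π[u](σ[g>=5](S)) → 1
E2 per-node cardinality:
  S → 3
  σ[g<5](S) → 2
  π[u](σ[g<5](S)) → 2

E1 result:
u
t
E2 result:
u
q
r
Witness: ('r',) appears 0× in E1 but 1× in E2.

no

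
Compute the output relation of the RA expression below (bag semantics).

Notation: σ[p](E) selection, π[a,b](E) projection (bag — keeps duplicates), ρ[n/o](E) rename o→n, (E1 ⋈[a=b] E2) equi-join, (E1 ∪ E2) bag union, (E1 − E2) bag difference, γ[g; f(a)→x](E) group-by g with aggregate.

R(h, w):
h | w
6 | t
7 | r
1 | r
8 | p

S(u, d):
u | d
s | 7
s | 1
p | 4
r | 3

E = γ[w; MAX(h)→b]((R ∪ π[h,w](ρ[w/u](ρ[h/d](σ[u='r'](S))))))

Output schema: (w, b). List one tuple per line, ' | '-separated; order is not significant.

Row counts bottom-up:
  R → 4
  S → 4
  σ[u='r'](S) → 1
  ρ[h/d](σ[u='r'](S)) → 1
  ρ[w/u](ρ[h/d](σ[u='r'](S))) → 1
  π[h,w](ρ[w/u](ρ[h/d](σ[u='r'](S)))) → 1
  (R ∪ π[h,w](ρ[w/u](ρ[h/d](σ[u='r'](S))))) → 5
  γ[w; MAX(h)→b]((R ∪ π[h,w](ρ[w/u](ρ[h/d](σ[u='r'](S)))))) → 3

== RESULT ==
w | b
p | 8
r | 7
t | 6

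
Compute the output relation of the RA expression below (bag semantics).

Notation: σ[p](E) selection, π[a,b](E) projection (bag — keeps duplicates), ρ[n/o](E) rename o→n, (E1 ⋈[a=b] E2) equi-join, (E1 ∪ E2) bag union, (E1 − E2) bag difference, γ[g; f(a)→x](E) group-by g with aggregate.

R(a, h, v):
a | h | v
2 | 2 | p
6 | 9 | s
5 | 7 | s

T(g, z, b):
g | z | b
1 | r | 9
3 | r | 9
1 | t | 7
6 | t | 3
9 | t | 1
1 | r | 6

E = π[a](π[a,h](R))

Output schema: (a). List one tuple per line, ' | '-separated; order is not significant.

Row counts bottom-up:
  R → 3
  π[a,h](R) → 3
  π[a](π[a,h](R)) → 3

== RESULT ==
a
2
5
6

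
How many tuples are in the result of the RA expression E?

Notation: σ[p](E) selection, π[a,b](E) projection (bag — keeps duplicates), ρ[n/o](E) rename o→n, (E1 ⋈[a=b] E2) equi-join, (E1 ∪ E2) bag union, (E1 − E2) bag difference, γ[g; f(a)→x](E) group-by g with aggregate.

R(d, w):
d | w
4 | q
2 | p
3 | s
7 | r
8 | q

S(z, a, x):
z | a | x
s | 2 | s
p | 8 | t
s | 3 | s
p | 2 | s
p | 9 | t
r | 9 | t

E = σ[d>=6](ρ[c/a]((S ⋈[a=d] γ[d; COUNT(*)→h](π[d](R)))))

Subexpression sizes:
  S → 6
  R → 5
  π[d](R) → 5
  γ[d; COUNT(*)→h](π[d](R)) → 5
  (S ⋈[a=d] γ[d; COUNT(*)→h](π[d](R))) → 4
  ρ[c/a]((S ⋈[a=d] γ[d; COUNT(*)→h](π[d](R)))) → 4
  σ[d>=6](ρ[c/a]((S ⋈[a=d] γ[d; COUNT(*)→h](π[d](R))))) → 1

|E| = 1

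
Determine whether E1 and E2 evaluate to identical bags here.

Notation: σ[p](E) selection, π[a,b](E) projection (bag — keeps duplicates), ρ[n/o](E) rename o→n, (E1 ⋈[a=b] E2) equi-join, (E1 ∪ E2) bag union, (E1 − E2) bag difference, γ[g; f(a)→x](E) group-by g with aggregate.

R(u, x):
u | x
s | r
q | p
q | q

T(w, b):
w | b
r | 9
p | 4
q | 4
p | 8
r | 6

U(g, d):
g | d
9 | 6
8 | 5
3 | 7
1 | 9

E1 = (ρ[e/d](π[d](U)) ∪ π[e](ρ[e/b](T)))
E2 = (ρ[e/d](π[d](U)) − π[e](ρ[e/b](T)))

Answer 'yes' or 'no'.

E1 subexpression sizes:
  U → 4
  π[d](U) → 4
  ρ[e/d](π[d](U)) → 4
  T → 5
  ρ[e/b](T) → 5
  π[e](ρ[e/b](T)) → 5
  (ρ[e/d](π[d](U)) ∪ π[e](ρ[e/b](T))) → 9
E2 subexpression sizes:
  U → 4
  π[d](U) → 4
  ρ[e/d](π[d](U)) → 4
  T → 5
  ρ[e/b](T) → 5
  π[e](ρ[e/b](T)) → 5
  (ρ[e/d](π[d](U)) − π[e](ρ[e/b](T))) → 2

E1 result:
e
4
4
5
6
6
7
8
9
9
E2 result:
e
5
7
Witness: (6,) appears 2× in E1 but 0× in E2.

no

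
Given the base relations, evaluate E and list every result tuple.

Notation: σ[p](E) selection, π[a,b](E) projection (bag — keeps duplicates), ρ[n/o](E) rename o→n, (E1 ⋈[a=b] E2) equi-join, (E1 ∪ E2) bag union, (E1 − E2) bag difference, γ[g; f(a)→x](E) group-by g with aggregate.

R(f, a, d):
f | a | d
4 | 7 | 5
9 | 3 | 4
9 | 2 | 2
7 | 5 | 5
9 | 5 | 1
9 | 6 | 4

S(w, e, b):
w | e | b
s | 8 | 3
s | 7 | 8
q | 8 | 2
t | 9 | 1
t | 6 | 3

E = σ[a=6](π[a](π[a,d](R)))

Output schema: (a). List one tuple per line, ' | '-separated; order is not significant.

Row counts bottom-up:
  R → 6
  π[a,d](R) → 6
  π[a](π[a,d](R)) → 6
  σ[a=6](π[a](π[a,d](R))) → 1

== RESULT ==
a
6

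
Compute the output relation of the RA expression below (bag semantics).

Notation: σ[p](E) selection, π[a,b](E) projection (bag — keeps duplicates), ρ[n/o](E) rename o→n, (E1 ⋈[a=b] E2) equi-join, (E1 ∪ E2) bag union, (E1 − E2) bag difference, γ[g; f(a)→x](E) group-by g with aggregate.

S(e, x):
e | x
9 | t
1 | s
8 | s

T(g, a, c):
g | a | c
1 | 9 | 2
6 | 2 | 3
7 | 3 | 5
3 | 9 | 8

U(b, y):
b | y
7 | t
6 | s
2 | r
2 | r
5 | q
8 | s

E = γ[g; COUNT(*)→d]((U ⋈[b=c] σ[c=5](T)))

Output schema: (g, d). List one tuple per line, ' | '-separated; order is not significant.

Subexpression sizes:
  U → 6
  T → 4
  σ[c=5](T) → 1
  (U ⋈[b=c] σ[c=5](T)) → 1
  γ[g; COUNT(*)→d]((U ⋈[b=c] σ[c=5](T))) → 1

== RESULT ==
g | d
7 | 1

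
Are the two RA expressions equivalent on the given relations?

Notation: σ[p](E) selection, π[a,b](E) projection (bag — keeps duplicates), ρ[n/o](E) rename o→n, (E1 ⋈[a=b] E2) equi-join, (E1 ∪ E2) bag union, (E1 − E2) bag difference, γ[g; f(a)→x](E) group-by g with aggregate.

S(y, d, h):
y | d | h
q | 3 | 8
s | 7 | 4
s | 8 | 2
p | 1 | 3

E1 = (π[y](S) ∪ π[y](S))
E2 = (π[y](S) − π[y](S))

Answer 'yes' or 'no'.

E1 per-node cardinality:
  S → 4
  π[y](S) → 4
  S → 4
  π[y](S) → 4
  (π[y](S) ∪ π[y](S)) → 8
E2 per-node cardinality:
  S → 4
  π[y](S) → 4
  S → 4
  π[y](S) → 4
  (π[y](S) − π[y](S)) → 0

E1 result:
y
p
p
q
q
s
s
s
s
E2 result:
y
(0 rows)
Witness: ('p',) appears 2× in E1 but 0× in E2.

no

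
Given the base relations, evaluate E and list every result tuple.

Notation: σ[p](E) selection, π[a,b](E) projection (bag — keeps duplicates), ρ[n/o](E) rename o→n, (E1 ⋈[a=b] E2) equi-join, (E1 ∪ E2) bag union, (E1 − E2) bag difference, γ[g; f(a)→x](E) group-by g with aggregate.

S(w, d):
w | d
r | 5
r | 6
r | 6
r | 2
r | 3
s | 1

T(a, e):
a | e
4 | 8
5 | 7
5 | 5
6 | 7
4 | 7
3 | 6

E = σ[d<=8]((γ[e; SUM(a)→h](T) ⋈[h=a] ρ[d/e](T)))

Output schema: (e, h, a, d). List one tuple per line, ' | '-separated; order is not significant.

Per-node cardinality:
  T → 6
  γ[e; SUM(a)→h](T) → 4
  T → 6
  ρ[d/e](T) → 6
  (γ[e; SUM(a)→h](T) ⋈[h=a] ρ[d/e](T)) → 5
  σ[d<=8]((γ[e; SUM(a)→h](T) ⋈[h=a] ρ[d/e](T))) → 5

== RESULT ==
e | h | a | d
5 | 5 | 5 | 5
5 | 5 | 5 | 7
6 | 3 | 3 | 6
8 | 4 | 4 | 7
8 | 4 | 4 | 8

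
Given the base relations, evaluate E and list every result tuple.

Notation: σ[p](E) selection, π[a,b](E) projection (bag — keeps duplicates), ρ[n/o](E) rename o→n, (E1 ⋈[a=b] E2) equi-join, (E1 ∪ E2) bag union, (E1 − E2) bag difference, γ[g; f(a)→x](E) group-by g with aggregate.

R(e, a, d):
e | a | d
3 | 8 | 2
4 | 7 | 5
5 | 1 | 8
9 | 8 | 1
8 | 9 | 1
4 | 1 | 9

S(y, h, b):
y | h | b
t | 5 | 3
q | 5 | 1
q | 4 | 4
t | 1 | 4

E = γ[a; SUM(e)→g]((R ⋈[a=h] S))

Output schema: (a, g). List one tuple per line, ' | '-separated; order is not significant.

Row counts bottom-up:
  R → 6
  S → 4
  (R ⋈[a=h] S) → 2
  γ[a; SUM(e)→g]((R ⋈[a=h] S)) → 1

== RESULT ==
a | g
1 | 9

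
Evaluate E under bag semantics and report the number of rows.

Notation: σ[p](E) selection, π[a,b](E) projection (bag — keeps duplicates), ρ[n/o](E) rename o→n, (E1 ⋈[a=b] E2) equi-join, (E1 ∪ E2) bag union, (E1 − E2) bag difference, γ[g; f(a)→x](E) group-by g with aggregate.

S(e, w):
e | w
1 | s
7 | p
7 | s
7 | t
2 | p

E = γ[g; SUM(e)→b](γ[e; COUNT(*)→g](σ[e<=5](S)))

Stepwise |·|:
  S → 5
  σ[e<=5](S) → 2
  γ[e; COUNT(*)→g](σ[e<=5](S)) → 2
  γ[g; SUM(e)→b](γ[e; COUNT(*)→g](σ[e<=5](S))) → 1

|E| = 1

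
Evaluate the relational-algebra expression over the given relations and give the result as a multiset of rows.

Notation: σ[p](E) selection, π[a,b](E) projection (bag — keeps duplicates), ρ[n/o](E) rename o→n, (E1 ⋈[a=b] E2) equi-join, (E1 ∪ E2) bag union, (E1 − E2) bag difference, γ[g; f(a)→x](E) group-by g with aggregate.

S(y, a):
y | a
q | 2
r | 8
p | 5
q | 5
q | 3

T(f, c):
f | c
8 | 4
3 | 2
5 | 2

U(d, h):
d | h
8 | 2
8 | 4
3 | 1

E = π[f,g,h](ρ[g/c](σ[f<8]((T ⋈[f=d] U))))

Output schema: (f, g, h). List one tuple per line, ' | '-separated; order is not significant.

Subexpression sizes:
  T → 3
  U → 3
  (T ⋈[f=d] U) → 3
  σ[f<8]((T ⋈[f=d] U)) → 1
  ρ[g/c](σ[f<8]((T ⋈[f=d] U))) → 1
  π[f,g,h](ρ[g/c](σ[f<8]((T ⋈[f=d] U)))) → 1

== RESULT ==
f | g | h
3 | 2 | 1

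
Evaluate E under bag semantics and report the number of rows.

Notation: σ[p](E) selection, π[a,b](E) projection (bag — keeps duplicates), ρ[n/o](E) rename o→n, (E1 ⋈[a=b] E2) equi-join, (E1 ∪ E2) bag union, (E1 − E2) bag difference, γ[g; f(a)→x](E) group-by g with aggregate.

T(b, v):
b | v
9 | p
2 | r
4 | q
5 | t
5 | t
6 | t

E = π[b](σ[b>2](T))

Per-node cardinality:
  T → 6
  σ[b>2](T) → 5
  π[b](σ[b>2](T)) → 5

|E| = 5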